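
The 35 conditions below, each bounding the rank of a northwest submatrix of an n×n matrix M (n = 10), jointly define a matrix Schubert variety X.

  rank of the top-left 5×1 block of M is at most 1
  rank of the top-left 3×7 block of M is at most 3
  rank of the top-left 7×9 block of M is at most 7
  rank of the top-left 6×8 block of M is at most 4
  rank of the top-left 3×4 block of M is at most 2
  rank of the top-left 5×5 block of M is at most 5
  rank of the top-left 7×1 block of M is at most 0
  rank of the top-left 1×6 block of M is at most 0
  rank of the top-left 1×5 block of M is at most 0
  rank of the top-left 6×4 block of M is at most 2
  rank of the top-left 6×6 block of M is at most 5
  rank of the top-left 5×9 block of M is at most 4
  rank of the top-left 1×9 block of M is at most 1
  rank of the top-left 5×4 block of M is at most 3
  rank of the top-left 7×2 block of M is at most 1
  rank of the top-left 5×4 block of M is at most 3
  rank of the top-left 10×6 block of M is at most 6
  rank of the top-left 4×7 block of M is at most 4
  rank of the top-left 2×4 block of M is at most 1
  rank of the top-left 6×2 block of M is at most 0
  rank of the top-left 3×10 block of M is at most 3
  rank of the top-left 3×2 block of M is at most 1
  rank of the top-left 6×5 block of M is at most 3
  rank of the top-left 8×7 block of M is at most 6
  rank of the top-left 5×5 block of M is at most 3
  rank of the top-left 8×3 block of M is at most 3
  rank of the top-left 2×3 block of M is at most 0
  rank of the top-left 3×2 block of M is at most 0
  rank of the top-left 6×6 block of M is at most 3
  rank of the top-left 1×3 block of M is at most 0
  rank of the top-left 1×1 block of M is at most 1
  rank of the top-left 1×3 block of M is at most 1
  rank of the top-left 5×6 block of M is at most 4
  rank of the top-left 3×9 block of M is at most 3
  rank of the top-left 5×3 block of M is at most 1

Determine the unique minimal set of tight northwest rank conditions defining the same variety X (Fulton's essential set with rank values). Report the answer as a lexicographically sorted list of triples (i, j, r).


The tightest implied rank at each (i,j), from the 35 conditions:

  i=1: 0  0  0  0  0  0  1  1  1  1
  i=2: 0  0  0  1  1  1  2  2  2  2
  i=3: 0  0  1  2  2  2  3  3  3  3
  i=4: 0  0  1  2  3  3  4  4  4  4
  i=5: 0  0  1  2  3  3  4  4  4  5
  i=6: 0  0  1  2  3  3  4  4  5  6
  i=7: 0  1  2  3  4  4  5  5  6  7
  i=8: 1  2  3  4  5  5  6  6  7  8
  i=9: 1  2  3  4  5  6  7  7  8  9
  i=10: 1  2  3  4  5  6  7  8  9  10

the unique w with this rank table is (7, 4, 3, 5, 10, 9, 2, 1, 6, 8).

Fulton essential set (7 of the 23 Rothe cells):

[(1, 6, 0), (2, 3, 0), (5, 9, 4), (6, 2, 0), (6, 6, 3), (6, 8, 4), (7, 1, 0)]


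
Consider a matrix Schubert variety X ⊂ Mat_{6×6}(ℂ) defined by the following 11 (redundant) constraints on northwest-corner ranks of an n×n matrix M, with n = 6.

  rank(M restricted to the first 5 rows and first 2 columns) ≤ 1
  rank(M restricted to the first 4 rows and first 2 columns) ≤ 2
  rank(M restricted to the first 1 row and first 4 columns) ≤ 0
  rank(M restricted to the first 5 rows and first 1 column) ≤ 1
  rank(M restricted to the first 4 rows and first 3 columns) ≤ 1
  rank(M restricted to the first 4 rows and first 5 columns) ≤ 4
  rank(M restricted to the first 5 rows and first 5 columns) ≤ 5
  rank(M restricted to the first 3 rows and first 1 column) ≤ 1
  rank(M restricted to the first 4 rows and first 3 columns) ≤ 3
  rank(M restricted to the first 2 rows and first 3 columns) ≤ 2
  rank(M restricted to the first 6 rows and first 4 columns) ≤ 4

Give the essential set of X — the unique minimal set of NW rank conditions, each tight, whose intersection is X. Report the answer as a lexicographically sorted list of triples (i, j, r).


The tightest implied rank at each (i,j), from the 11 conditions:

  R[1]: 0 0 0 0 1 1
  R[2]: 1 1 1 1 2 2
  R[3]: 1 1 1 2 3 3
  R[4]: 1 1 1 2 3 4
  R[5]: 1 1 2 3 4 5
  R[6]: 1 2 3 4 5 6

the unique w with this rank table is (5, 1, 4, 6, 3, 2).

|D(w)|=9, |Ess(w)|=3:

[(1, 4, 0), (4, 3, 1), (5, 2, 1)]


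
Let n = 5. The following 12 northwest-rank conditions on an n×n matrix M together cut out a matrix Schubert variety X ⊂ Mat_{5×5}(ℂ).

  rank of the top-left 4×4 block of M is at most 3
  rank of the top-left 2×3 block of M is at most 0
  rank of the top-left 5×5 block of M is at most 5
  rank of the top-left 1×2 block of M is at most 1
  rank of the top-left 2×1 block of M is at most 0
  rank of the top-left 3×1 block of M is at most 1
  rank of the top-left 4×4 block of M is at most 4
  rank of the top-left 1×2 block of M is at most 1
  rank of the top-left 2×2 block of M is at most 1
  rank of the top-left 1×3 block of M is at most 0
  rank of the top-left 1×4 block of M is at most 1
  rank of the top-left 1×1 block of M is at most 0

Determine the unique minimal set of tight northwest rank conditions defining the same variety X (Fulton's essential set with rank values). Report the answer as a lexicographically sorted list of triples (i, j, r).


Reconstructing r_w from the 12 given conditions:

  0, 0, 0, 1, 1
  0, 0, 0, 1, 2
  1, 1, 1, 2, 3
  1, 2, 2, 3, 4
  1, 2, 3, 4, 5

so w = (4, 5, 1, 2, 3).

|D(w)|=6, |Ess(w)|=1:

[(2, 3, 0)]


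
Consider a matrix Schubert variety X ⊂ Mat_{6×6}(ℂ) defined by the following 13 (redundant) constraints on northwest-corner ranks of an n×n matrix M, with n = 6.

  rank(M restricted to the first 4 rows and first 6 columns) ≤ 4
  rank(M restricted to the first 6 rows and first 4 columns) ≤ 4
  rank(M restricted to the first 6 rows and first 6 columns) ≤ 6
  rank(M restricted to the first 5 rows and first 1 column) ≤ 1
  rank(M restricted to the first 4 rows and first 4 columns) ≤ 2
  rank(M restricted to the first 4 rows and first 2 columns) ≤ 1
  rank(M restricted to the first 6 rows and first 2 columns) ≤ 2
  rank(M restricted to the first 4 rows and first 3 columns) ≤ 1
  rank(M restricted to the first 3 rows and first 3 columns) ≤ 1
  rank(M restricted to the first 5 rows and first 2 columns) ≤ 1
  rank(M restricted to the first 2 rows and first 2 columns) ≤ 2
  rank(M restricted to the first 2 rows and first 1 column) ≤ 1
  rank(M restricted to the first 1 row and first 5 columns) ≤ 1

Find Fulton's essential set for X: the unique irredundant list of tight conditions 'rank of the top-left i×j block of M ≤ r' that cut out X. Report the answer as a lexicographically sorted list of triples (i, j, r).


The tightest implied rank at each (i,j), from the 13 conditions:

  1 1 1 1 1 1
  1 1 1 2 2 2
  1 1 1 2 3 3
  1 1 1 2 3 4
  1 1 2 3 4 5
  1 2 3 4 5 6

the unique w with this rank table is (1, 4, 5, 6, 3, 2).

Rothe diagram D(w) (7 cells), 2 SE-corners (essential conditions):

[(4, 3, 1), (5, 2, 1)]


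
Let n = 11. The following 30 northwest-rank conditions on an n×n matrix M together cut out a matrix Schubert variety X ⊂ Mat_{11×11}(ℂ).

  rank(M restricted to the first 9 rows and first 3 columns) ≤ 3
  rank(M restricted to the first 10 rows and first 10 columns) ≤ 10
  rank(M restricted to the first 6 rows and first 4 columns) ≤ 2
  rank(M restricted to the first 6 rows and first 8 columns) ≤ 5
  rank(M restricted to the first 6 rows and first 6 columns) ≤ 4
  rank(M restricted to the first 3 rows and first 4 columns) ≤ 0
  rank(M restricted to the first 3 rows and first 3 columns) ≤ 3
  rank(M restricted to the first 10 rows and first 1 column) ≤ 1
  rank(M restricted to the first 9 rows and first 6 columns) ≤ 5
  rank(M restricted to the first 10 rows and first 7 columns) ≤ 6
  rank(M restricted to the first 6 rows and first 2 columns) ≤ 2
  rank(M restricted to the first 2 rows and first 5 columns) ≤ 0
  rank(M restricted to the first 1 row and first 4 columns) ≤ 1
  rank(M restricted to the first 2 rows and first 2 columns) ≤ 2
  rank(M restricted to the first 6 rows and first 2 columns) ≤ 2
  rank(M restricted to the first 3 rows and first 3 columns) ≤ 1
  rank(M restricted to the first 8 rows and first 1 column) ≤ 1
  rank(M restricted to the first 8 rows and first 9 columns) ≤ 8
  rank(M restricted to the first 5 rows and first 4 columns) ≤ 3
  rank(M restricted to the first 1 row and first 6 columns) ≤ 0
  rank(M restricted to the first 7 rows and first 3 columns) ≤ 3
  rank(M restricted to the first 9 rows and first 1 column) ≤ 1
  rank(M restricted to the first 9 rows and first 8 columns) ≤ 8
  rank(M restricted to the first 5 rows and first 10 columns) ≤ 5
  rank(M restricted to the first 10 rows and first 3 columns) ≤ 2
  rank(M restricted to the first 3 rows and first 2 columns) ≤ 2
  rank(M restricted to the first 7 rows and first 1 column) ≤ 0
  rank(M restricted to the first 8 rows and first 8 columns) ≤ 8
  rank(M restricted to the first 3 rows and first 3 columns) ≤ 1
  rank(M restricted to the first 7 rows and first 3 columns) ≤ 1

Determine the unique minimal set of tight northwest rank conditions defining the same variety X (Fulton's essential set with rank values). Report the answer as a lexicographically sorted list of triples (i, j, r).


Recovering R(i,j) via the rank-extension bound from the 30 conditions:

  R[1]: 0 | 0 | 0 | 0 | 0 | 0 | 1 | 1 | 1 | 1 | 1
  R[2]: 0 | 0 | 0 | 0 | 0 | 1 | 2 | 2 | 2 | 2 | 2
  R[3]: 0 | 0 | 0 | 0 | 1 | 2 | 3 | 3 | 3 | 3 | 3
  R[4]: 0 | 1 | 1 | 1 | 2 | 3 | 4 | 4 | 4 | 4 | 4
  R[5]: 0 | 1 | 1 | 2 | 3 | 4 | 5 | 5 | 5 | 5 | 5
  R[6]: 0 | 1 | 1 | 2 | 3 | 4 | 5 | 5 | 6 | 6 | 6
  R[7]: 0 | 1 | 1 | 2 | 3 | 4 | 5 | 6 | 7 | 7 | 7
  R[8]: 1 | 2 | 2 | 3 | 4 | 5 | 6 | 7 | 8 | 8 | 8
  R[9]: 1 | 2 | 2 | 3 | 4 | 5 | 6 | 7 | 8 | 9 | 9
  R[10]: 1 | 2 | 2 | 3 | 4 | 5 | 6 | 7 | 8 | 9 | 10
  R[11]: 1 | 2 | 3 | 4 | 5 | 6 | 7 | 8 | 9 | 10 | 11

the unique w with this rank table is (7, 6, 5, 2, 4, 9, 8, 1, 10, 11, 3).

ℓ(w)=25; the 7 essential cells (i,j,r):

[(1, 6, 0), (2, 5, 0), (3, 4, 0), (6, 8, 5), (7, 1, 0), (7, 3, 1), (10, 3, 2)]


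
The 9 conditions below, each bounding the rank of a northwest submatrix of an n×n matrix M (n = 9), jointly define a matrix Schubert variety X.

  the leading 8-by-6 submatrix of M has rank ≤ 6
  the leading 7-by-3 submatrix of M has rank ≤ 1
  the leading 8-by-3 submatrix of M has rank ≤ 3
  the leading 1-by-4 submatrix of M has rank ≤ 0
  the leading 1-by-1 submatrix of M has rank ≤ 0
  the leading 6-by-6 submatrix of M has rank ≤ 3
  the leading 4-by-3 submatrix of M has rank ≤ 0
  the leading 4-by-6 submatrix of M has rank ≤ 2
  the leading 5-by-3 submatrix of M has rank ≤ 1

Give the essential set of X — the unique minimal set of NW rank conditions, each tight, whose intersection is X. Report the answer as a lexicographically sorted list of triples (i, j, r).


Rank table r_w(9×9) implied by the 9 constraints:

  row 1: 0 0 0 0 1 1 1 1 1
  row 2: 0 0 0 1 2 2 2 2 2
  row 3: 0 0 0 1 2 2 3 3 3
  row 4: 0 0 0 1 2 2 3 4 4
  row 5: 1 1 1 2 3 3 4 5 5
  row 6: 1 1 1 2 3 3 4 5 6
  row 7: 1 1 1 2 3 4 5 6 7
  row 8: 1 2 2 3 4 5 6 7 8
  row 9: 1 2 3 4 5 6 7 8 9

giving w = (5, 4, 7, 8, 1, 9, 6, 2, 3) via Δ²R.

Fulton essential set (5 of the 20 Rothe cells):

[(1, 4, 0), (4, 3, 0), (4, 6, 2), (6, 6, 3), (7, 3, 1)]


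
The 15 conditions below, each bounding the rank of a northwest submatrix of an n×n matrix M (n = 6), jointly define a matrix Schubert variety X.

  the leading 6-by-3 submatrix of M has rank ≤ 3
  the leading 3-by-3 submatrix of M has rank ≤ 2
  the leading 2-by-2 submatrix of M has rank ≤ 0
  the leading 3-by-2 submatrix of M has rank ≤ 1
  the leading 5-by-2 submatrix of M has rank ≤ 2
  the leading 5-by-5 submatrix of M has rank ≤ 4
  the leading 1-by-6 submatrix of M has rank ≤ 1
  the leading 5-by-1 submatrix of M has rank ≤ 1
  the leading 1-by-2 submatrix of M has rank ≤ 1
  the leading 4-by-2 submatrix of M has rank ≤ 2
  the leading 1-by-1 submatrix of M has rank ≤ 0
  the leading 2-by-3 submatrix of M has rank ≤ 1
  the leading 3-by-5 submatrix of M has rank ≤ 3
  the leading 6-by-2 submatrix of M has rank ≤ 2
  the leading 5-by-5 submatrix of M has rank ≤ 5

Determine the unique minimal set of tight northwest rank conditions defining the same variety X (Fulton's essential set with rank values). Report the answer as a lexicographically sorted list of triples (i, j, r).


Recovering R(i,j) via the rank-extension bound from the 15 conditions:

  R[1]: 0, 0, 1, 1, 1, 1
  R[2]: 0, 0, 1, 2, 2, 2
  R[3]: 1, 1, 2, 3, 3, 3
  R[4]: 1, 2, 3, 4, 4, 4
  R[5]: 1, 2, 3, 4, 4, 5
  R[6]: 1, 2, 3, 4, 5, 6

reading off 1-entries of Δ²R: w = (3, 4, 1, 2, 6, 5).

2 SE-corners of the 5-cell Rothe diagram give Ess(w):

[(2, 2, 0), (5, 5, 4)]


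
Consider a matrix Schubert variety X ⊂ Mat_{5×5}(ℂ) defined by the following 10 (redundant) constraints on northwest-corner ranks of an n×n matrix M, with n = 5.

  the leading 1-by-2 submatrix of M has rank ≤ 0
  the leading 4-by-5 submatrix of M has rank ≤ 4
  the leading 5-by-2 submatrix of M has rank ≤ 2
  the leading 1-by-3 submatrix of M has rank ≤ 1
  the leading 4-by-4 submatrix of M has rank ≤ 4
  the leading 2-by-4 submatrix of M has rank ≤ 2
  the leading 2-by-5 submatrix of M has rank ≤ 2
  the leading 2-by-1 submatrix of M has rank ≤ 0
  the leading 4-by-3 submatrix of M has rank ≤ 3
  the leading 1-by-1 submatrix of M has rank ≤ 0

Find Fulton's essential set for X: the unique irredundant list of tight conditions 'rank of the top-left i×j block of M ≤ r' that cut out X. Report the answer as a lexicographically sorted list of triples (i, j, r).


Propagating the 10 rank bounds to every northwest block:

  0  0  1  1  1
  0  1  2  2  2
  1  2  3  3  3
  1  2  3  4  4
  1  2  3  4  5

the unique w with this rank table is (3, 2, 1, 4, 5).

ℓ(w)=3; the 2 essential cells (i,j,r):

[(1, 2, 0), (2, 1, 0)]


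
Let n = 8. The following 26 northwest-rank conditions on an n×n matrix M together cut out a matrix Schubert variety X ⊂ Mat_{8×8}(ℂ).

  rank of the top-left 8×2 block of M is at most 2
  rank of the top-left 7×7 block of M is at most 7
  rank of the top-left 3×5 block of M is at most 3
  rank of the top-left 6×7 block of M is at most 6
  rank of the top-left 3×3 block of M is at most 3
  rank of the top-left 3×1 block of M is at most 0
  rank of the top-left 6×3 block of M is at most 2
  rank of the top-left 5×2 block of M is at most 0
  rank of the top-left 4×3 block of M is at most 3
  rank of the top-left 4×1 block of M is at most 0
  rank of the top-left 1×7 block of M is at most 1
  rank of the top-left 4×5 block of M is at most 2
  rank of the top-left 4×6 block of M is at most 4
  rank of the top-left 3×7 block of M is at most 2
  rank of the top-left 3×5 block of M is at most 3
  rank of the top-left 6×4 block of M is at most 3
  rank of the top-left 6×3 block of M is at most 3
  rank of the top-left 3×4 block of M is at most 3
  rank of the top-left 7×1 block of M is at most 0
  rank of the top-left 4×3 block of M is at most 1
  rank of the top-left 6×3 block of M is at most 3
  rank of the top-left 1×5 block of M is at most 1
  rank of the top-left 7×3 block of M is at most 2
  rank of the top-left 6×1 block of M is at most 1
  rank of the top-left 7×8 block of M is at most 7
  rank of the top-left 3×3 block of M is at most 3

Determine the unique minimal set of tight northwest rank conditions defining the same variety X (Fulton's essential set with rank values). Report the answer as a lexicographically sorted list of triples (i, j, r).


Reconstructing r_w from the 26 given conditions:

  row 1: 0, 0, 1, 1, 1, 1, 1, 1
  row 2: 0, 0, 1, 2, 2, 2, 2, 2
  row 3: 0, 0, 1, 2, 2, 2, 2, 3
  row 4: 0, 0, 1, 2, 2, 3, 3, 4
  row 5: 0, 0, 1, 2, 3, 4, 4, 5
  row 6: 0, 1, 2, 3, 4, 5, 5, 6
  row 7: 0, 1, 2, 3, 4, 5, 6, 7
  row 8: 1, 2, 3, 4, 5, 6, 7, 8

so w = (3, 4, 8, 6, 5, 2, 7, 1).

Rothe diagram D(w) (16 cells), 4 SE-corners (essential conditions):

[(3, 7, 2), (4, 5, 2), (5, 2, 0), (7, 1, 0)]


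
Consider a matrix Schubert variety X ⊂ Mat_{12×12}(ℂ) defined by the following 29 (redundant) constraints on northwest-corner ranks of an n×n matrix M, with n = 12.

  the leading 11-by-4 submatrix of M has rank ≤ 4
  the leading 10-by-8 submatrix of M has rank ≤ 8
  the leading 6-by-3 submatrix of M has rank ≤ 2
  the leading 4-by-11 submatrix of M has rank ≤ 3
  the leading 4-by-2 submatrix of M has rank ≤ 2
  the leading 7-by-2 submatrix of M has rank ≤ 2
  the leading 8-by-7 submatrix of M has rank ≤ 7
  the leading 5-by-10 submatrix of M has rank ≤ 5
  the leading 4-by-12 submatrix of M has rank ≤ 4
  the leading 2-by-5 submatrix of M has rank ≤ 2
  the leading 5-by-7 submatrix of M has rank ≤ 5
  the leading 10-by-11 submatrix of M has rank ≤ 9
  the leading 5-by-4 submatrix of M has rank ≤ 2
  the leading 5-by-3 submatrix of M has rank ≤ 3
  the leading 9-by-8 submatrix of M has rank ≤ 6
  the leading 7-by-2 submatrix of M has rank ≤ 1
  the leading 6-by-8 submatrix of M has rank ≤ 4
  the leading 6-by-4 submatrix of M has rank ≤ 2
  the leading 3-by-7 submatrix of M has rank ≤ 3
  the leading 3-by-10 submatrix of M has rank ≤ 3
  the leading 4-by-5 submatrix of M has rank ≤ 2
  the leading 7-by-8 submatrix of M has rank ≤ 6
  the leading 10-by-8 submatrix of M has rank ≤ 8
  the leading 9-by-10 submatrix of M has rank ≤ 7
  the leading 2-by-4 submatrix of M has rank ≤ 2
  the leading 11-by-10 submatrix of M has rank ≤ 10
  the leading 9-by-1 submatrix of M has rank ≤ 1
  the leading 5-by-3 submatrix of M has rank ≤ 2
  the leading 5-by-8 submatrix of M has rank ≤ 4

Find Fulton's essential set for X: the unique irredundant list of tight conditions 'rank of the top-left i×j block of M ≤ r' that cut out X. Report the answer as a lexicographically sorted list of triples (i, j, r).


Propagating the 29 rank bounds to every northwest block:

  R[1]: 1  1  1  1  1  1  1  1  1  1  1  1
  R[2]: 1  1  2  2  2  2  2  2  2  2  2  2
  R[3]: 1  1  2  2  2  3  3  3  3  3  3  3
  R[4]: 1  1  2  2  2  3  3  3  3  3  3  4
  R[5]: 1  1  2  2  3  4  4  4  4  4  4  5
  R[6]: 1  1  2  2  3  4  4  4  5  5  5  6
  R[7]: 1  1  2  3  4  5  5  5  6  6  6  7
  R[8]: 1  2  3  4  5  6  6  6  7  7  7  8
  R[9]: 1  2  3  4  5  6  6  6  7  7  8  9
  R[10]: 1  2  3  4  5  6  7  7  8  8  9  10
  R[11]: 1  2  3  4  5  6  7  8  9  9  10  11
  R[12]: 1  2  3  4  5  6  7  8  9  10  11  12

giving w = (1, 3, 6, 12, 5, 9, 4, 2, 11, 7, 8, 10) via Δ²R.

|D(w)|=22, |Ess(w)|=7:

[(4, 5, 2), (4, 11, 3), (6, 4, 2), (6, 8, 4), (7, 2, 1), (9, 8, 6), (9, 10, 7)]


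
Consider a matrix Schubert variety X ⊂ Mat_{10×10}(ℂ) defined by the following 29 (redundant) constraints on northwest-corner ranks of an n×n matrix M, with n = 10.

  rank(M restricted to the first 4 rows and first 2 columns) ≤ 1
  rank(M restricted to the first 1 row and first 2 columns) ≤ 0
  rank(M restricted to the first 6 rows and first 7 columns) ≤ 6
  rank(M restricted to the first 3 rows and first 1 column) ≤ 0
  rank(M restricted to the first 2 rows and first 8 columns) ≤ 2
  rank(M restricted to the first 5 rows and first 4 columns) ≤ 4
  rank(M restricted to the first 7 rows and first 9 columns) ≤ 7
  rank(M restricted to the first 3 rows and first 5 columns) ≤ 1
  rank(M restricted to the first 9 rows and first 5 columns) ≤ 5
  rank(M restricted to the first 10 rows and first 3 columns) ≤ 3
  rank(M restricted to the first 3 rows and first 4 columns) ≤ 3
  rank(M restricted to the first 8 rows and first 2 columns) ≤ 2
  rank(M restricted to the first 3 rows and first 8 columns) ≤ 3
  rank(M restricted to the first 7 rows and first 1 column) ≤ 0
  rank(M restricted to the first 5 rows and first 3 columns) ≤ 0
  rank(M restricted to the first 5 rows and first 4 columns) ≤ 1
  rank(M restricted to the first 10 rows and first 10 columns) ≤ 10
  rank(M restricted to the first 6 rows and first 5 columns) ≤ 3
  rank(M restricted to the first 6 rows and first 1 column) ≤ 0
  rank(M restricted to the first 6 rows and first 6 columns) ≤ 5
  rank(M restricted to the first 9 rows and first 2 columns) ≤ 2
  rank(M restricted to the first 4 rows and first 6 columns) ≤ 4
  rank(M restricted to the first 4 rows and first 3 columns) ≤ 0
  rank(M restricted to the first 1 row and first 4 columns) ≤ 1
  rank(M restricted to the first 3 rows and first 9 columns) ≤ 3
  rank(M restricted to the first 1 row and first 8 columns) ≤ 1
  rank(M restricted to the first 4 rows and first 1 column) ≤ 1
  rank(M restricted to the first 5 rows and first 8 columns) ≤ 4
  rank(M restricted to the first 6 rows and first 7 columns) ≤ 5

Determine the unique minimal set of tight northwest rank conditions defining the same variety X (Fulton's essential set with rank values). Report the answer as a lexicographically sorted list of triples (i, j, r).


Recovering R(i,j) via the rank-extension bound from the 29 conditions:

  row 1: 0 0 0 1 1 1 1 1 1 1
  row 2: 0 0 0 1 1 2 2 2 2 2
  row 3: 0 0 0 1 1 2 3 3 3 3
  row 4: 0 0 0 1 2 3 4 4 4 4
  row 5: 0 0 0 1 2 3 4 4 5 5
  row 6: 0 1 1 2 3 4 5 5 6 6
  row 7: 0 1 2 3 4 5 6 6 7 7
  row 8: 1 2 3 4 5 6 7 7 8 8
  row 9: 1 2 3 4 5 6 7 8 9 9
  row 10: 1 2 3 4 5 6 7 8 9 10

hence w(1..10) = (4, 6, 7, 5, 9, 2, 3, 1, 8, 10).

Rothe diagram D(w) (20 cells), 4 SE-corners (essential conditions):

[(3, 5, 1), (5, 3, 0), (5, 8, 4), (7, 1, 0)]


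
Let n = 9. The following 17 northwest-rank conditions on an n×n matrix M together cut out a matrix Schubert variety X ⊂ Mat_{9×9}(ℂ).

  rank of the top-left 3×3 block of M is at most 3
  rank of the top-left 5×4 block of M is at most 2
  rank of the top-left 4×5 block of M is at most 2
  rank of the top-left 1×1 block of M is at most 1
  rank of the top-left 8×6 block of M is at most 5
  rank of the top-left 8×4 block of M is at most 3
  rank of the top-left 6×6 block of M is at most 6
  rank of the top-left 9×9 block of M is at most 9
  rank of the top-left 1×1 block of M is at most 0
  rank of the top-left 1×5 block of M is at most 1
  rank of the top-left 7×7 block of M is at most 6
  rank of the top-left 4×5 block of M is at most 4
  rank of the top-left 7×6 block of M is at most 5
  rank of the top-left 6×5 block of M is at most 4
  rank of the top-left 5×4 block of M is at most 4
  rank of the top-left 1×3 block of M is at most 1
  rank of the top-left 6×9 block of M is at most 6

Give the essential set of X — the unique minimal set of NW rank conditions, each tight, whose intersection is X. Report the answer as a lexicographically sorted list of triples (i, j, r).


Computing R[i][j] = min implied NW-rank bound (n=9, 17 conditions):

  R[1]: 0  1  1  1  1  1  1  1  1
  R[2]: 1  2  2  2  2  2  2  2  2
  R[3]: 1  2  2  2  2  3  3  3  3
  R[4]: 1  2  2  2  2  3  4  4  4
  R[5]: 1  2  2  2  3  4  5  5  5
  R[6]: 1  2  3  3  4  5  6  6  6
  R[7]: 1  2  3  3  4  5  6  7  7
  R[8]: 1  2  3  3  4  5  6  7  8
  R[9]: 1  2  3  4  5  6  7  8  9

giving w = (2, 1, 6, 7, 5, 3, 8, 9, 4) via Δ²R.

Fulton essential set (4 of the 11 Rothe cells):

[(1, 1, 0), (4, 5, 2), (5, 4, 2), (8, 4, 3)]


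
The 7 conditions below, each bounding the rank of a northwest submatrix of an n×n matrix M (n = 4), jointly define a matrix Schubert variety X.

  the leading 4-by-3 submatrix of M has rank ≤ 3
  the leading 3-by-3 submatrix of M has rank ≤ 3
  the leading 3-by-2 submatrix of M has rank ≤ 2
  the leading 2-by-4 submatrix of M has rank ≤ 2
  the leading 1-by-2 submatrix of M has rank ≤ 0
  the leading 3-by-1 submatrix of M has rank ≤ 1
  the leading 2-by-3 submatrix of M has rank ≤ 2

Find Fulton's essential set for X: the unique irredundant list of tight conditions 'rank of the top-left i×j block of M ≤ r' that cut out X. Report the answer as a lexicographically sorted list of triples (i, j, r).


Propagating the 7 rank bounds to every northwest block:

  i=1: 0  0  1  1
  i=2: 1  1  2  2
  i=3: 1  2  3  3
  i=4: 1  2  3  4

second differences of R give the permutation w = (3, 1, 2, 4).

ℓ(w)=2; the 1 essential cell (i,j,r):

[(1, 2, 0)]


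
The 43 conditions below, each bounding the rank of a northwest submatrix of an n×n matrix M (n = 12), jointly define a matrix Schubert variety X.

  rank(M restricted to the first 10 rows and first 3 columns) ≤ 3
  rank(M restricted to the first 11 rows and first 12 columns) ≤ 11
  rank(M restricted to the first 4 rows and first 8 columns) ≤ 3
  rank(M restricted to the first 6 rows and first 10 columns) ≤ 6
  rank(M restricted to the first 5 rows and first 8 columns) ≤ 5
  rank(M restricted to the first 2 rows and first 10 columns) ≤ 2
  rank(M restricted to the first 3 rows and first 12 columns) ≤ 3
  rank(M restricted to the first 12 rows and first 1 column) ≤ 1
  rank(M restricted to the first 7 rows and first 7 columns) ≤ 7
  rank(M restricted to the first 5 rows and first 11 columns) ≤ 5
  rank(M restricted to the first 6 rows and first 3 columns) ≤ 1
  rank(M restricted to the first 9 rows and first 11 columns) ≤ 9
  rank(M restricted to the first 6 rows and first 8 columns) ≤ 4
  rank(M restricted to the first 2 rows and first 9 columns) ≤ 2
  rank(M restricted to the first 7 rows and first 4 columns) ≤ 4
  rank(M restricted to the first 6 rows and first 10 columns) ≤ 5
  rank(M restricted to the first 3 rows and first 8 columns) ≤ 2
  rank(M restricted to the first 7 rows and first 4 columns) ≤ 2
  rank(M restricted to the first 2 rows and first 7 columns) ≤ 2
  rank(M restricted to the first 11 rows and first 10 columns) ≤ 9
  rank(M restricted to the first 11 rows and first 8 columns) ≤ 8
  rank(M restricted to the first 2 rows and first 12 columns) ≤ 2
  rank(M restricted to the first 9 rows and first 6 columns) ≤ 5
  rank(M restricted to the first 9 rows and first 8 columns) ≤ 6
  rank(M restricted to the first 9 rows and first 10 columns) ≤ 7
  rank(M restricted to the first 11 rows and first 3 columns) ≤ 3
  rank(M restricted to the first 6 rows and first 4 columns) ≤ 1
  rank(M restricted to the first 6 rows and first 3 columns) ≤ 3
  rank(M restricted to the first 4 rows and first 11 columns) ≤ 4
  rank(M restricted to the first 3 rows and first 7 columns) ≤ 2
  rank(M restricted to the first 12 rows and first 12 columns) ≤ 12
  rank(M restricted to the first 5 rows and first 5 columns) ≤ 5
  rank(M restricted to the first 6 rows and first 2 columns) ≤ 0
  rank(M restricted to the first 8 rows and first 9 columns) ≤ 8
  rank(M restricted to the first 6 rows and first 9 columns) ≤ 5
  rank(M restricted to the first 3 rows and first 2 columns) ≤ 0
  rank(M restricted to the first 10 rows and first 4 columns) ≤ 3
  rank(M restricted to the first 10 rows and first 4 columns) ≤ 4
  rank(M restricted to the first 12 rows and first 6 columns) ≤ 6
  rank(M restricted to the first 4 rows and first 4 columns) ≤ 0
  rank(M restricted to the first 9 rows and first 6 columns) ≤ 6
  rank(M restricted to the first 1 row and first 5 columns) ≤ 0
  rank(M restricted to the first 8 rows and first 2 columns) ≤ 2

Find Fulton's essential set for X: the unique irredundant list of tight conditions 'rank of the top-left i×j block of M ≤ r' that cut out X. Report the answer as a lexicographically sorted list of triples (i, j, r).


Reconstructing r_w from the 43 given conditions:

  i=1: 0  0  0  0  0  1  1  1  1  1  1  1
  i=2: 0  0  0  0  1  2  2  2  2  2  2  2
  i=3: 0  0  0  0  1  2  2  2  3  3  3  3
  i=4: 0  0  0  0  1  2  3  3  4  4  4  4
  i=5: 0  0  1  1  2  3  4  4  5  5  5  5
  i=6: 0  0  1  1  2  3  4  4  5  5  6  6
  i=7: 1  1  2  2  3  4  5  5  6  6  7  7
  i=8: 1  2  3  3  4  5  6  6  7  7  8  8
  i=9: 1  2  3  3  4  5  6  6  7  7  8  9
  i=10: 1  2  3  3  4  5  6  7  8  8  9  10
  i=11: 1  2  3  4  5  6  7  8  9  9  10  11
  i=12: 1  2  3  4  5  6  7  8  9  10  11  12

second differences of R give the permutation w = (6, 5, 9, 7, 3, 11, 1, 2, 12, 8, 4, 10).

Rothe diagram D(w) (30 cells), 10 SE-corners (essential conditions):

[(1, 5, 0), (3, 8, 2), (4, 4, 0), (6, 2, 0), (6, 4, 1), (6, 8, 4), (6, 10, 5), (9, 8, 6), (9, 10, 7), (10, 4, 3)]


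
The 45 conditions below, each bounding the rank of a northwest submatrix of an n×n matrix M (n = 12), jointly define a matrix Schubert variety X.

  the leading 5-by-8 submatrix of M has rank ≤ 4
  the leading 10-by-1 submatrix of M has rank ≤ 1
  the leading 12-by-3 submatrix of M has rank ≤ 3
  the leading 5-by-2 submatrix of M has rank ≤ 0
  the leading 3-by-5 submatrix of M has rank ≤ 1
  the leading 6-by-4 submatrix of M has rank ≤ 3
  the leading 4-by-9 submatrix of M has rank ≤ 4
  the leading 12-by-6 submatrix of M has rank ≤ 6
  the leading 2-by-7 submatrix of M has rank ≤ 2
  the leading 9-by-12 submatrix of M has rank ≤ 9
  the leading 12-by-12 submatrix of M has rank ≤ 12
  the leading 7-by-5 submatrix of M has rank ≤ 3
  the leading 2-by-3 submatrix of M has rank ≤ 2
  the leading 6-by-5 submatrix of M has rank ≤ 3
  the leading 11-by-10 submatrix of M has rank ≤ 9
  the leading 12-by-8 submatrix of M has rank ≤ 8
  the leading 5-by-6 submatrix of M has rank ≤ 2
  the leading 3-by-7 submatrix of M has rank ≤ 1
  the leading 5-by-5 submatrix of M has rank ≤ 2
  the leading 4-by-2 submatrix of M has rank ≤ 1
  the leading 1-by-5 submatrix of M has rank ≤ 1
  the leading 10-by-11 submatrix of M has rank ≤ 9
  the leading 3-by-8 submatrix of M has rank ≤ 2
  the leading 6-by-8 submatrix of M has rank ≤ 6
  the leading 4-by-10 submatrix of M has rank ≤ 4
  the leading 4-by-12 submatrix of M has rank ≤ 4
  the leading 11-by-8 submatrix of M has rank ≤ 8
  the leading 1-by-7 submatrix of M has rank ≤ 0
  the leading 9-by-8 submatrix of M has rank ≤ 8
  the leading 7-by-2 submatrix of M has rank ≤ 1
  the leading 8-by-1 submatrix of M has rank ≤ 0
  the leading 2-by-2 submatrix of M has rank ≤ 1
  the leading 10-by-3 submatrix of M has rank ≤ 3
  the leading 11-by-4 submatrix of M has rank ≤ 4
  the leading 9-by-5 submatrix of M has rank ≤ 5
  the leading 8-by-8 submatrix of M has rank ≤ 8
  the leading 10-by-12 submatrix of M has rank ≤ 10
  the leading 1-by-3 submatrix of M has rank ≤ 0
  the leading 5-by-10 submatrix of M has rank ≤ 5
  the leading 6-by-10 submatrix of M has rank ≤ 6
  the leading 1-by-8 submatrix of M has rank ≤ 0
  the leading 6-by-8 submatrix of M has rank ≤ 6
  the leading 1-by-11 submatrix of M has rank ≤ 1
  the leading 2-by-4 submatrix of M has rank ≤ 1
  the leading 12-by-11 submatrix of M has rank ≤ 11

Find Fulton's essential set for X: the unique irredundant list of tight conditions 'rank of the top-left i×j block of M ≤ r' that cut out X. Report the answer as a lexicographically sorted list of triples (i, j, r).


The tightest implied rank at each (i,j), from the 45 conditions:

  0 0 0 0 0 0 0 0 1 1 1 1
  0 0 1 1 1 1 1 1 2 2 2 2
  0 0 1 1 1 1 1 2 3 3 3 3
  0 0 1 2 2 2 2 3 4 4 4 4
  0 0 1 2 2 2 3 4 5 5 5 5
  0 1 2 3 3 3 4 5 6 6 6 6
  0 1 2 3 3 4 5 6 7 7 7 7
  0 1 2 3 4 5 6 7 8 8 8 8
  1 2 3 4 5 6 7 8 9 9 9 9
  1 2 3 4 5 6 7 8 9 9 9 10
  1 2 3 4 5 6 7 8 9 9 10 11
  1 2 3 4 5 6 7 8 9 10 11 12

hence w(1..12) = (9, 3, 8, 4, 7, 2, 6, 5, 1, 12, 11, 10).

ℓ(w)=29; the 8 essential cells (i,j,r):

[(1, 8, 0), (3, 7, 1), (5, 2, 0), (5, 6, 2), (7, 5, 3), (8, 1, 0), (10, 11, 9), (11, 10, 9)]


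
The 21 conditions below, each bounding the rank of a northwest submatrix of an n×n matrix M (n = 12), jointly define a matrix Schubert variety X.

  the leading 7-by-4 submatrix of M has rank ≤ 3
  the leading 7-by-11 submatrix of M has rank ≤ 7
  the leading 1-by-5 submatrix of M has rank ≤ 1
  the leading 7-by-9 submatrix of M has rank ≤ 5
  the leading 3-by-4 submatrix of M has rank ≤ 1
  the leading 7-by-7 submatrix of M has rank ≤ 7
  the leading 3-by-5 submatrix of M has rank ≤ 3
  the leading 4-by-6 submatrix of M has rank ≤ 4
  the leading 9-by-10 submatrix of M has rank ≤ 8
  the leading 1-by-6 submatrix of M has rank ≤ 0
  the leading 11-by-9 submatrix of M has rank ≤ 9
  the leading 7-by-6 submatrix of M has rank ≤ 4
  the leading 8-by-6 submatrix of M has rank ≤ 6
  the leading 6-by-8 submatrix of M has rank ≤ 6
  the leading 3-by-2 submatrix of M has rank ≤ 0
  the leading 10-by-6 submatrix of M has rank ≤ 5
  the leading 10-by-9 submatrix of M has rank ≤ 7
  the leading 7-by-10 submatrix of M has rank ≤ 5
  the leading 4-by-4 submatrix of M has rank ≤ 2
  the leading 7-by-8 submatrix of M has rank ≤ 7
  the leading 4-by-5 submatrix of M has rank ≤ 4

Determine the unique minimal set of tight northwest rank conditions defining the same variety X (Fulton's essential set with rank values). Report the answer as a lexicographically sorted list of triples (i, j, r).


Computing R[i][j] = min implied NW-rank bound (n=12, 21 conditions):

  row 1: 0 0 0 0 0 0 1 1 1 1 1 1
  row 2: 0 0 1 1 1 1 2 2 2 2 2 2
  row 3: 0 0 1 1 2 2 3 3 3 3 3 3
  row 4: 1 1 2 2 3 3 4 4 4 4 4 4
  row 5: 1 2 3 3 4 4 5 5 5 5 5 5
  row 6: 1 2 3 3 4 4 5 5 5 5 6 6
  row 7: 1 2 3 3 4 4 5 5 5 5 6 7
  row 8: 1 2 3 4 5 5 6 6 6 6 7 8
  row 9: 1 2 3 4 5 5 6 7 7 7 8 9
  row 10: 1 2 3 4 5 5 6 7 7 8 9 10
  row 11: 1 2 3 4 5 6 7 8 8 9 10 11
  row 12: 1 2 3 4 5 6 7 8 9 10 11 12

giving w = (7, 3, 5, 1, 2, 11, 12, 4, 8, 10, 6, 9) via Δ²R.

Fulton essential set (8 of the 24 Rothe cells):

[(1, 6, 0), (3, 2, 0), (3, 4, 1), (7, 4, 3), (7, 6, 4), (7, 10, 5), (10, 6, 5), (10, 9, 7)]


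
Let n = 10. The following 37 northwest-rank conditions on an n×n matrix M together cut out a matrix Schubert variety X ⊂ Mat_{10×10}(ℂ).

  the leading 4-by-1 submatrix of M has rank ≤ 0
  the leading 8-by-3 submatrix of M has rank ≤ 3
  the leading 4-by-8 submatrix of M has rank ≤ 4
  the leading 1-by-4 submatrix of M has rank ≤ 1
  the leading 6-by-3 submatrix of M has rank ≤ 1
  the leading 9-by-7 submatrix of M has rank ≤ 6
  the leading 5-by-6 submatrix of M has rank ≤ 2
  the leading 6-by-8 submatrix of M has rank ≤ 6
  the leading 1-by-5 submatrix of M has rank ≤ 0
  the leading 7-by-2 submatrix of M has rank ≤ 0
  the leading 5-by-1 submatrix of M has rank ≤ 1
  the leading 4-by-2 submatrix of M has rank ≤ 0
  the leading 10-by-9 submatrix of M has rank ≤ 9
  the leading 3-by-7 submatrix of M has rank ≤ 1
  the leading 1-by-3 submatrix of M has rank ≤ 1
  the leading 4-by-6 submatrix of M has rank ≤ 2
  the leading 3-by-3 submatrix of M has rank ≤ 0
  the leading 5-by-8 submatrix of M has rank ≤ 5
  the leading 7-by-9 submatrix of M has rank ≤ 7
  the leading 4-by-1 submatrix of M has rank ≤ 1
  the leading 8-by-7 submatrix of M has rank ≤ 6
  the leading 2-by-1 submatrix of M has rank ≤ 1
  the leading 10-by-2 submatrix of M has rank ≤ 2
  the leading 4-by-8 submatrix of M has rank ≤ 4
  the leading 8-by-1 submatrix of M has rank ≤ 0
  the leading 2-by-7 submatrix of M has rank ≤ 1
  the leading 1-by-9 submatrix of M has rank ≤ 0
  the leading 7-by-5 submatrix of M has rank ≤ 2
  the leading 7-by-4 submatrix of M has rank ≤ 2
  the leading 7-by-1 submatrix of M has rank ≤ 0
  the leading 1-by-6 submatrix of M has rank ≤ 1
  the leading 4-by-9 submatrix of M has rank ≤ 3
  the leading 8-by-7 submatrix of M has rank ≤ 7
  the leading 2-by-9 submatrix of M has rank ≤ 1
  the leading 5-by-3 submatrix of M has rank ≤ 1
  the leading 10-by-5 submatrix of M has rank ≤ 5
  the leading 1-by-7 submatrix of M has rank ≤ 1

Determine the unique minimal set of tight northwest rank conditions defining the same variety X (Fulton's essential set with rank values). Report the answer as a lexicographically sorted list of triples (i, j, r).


Reconstructing r_w from the 37 given conditions:

  R[1]: 0, 0, 0, 0, 0, 0, 0, 0, 0, 1
  R[2]: 0, 0, 0, 1, 1, 1, 1, 1, 1, 2
  R[3]: 0, 0, 0, 1, 1, 1, 1, 2, 2, 3
  R[4]: 0, 0, 1, 2, 2, 2, 2, 3, 3, 4
  R[5]: 0, 0, 1, 2, 2, 2, 3, 4, 4, 5
  R[6]: 0, 0, 1, 2, 2, 3, 4, 5, 5, 6
  R[7]: 0, 0, 1, 2, 2, 3, 4, 5, 6, 7
  R[8]: 0, 1, 2, 3, 3, 4, 5, 6, 7, 8
  R[9]: 1, 2, 3, 4, 4, 5, 6, 7, 8, 9
  R[10]: 1, 2, 3, 4, 5, 6, 7, 8, 9, 10

second differences of R give the permutation w = (10, 4, 8, 3, 7, 6, 9, 2, 1, 5).

ℓ(w)=31; the 7 essential cells (i,j,r):

[(1, 9, 0), (3, 3, 0), (3, 7, 1), (5, 6, 2), (7, 2, 0), (7, 5, 2), (8, 1, 0)]


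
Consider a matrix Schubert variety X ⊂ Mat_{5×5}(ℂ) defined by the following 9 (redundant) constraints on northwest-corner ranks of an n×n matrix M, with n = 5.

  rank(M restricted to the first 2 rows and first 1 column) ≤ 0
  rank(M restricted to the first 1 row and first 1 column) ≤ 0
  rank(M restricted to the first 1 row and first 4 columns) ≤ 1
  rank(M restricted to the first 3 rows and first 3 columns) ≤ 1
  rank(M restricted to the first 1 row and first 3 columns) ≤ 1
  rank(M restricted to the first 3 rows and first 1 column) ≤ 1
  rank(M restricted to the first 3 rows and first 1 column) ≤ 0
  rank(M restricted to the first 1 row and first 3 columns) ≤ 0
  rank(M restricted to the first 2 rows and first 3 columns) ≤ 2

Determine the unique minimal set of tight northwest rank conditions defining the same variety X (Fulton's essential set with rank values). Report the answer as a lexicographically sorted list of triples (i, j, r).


Recovering R(i,j) via the rank-extension bound from the 9 conditions:

  row 1: 0  0  0  1  1
  row 2: 0  1  1  2  2
  row 3: 0  1  1  2  3
  row 4: 1  2  2  3  4
  row 5: 1  2  3  4  5

the unique w with this rank table is (4, 2, 5, 1, 3).

ℓ(w)=6; the 3 essential cells (i,j,r):

[(1, 3, 0), (3, 1, 0), (3, 3, 1)]


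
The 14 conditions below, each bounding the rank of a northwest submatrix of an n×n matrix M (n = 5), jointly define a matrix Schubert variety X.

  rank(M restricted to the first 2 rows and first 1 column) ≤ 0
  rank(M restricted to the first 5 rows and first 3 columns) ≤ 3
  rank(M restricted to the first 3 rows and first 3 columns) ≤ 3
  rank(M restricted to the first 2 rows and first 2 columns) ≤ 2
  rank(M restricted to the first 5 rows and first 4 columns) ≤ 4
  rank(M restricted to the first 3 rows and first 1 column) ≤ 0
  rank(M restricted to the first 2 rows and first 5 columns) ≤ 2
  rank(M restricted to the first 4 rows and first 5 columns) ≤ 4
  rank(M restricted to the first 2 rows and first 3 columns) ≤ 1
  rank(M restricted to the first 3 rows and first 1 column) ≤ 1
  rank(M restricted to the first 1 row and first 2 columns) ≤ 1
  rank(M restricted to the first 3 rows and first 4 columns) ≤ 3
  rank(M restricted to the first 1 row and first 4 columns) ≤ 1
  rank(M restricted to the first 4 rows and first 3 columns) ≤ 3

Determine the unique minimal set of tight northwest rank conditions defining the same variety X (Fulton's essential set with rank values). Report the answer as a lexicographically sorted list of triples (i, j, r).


Rank table r_w(5×5) implied by the 14 constraints:

  0 1 1 1 1
  0 1 1 2 2
  0 1 2 3 3
  1 2 3 4 4
  1 2 3 4 5

second differences of R give the permutation w = (2, 4, 3, 1, 5).

ℓ(w)=4; the 2 essential cells (i,j,r):

[(2, 3, 1), (3, 1, 0)]


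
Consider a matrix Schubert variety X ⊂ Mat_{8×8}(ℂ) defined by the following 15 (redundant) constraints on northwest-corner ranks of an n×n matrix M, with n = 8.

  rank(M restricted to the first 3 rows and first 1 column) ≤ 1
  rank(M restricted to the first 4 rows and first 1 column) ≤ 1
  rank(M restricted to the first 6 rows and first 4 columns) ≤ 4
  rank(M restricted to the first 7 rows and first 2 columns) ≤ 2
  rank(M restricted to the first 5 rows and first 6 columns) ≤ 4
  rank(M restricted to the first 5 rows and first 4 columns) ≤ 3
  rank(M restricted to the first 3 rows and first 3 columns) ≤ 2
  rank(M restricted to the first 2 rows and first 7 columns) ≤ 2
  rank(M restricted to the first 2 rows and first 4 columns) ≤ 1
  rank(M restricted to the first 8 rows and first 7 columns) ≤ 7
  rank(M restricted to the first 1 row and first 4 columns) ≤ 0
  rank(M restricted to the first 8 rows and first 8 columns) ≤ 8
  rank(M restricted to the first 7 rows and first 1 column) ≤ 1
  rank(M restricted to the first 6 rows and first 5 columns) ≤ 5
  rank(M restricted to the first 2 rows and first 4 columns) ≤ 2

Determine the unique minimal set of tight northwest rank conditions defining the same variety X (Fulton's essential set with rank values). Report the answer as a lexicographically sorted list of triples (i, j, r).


The tightest implied rank at each (i,j), from the 15 conditions:

  R[1]: 0 0 0 0 1 1 1 1
  R[2]: 1 1 1 1 2 2 2 2
  R[3]: 1 2 2 2 3 3 3 3
  R[4]: 1 2 3 3 4 4 4 4
  R[5]: 1 2 3 3 4 4 5 5
  R[6]: 1 2 3 4 5 5 6 6
  R[7]: 1 2 3 4 5 6 7 7
  R[8]: 1 2 3 4 5 6 7 8

the unique w with this rank table is (5, 1, 2, 3, 7, 4, 6, 8).

3 SE-corners of the 6-cell Rothe diagram give Ess(w):

[(1, 4, 0), (5, 4, 3), (5, 6, 4)]
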